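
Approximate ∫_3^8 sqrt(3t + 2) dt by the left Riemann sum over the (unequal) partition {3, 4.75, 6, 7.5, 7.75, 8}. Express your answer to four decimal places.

Subinterval widths: 1.75, 1.25, 1.5, 0.25, 0.25.
Left endpoints: 3, 4.75, 6, 7.5, 7.75.
f(3) ≈ 3.3166, f(4.75) ≈ 4.0311, f(6) ≈ 4.4721, f(7.5) ≈ 4.9497, f(7.75) ≈ 5.0249.
Sum = Σ Δt_i · f(t_i).
Sum ≈ 20.0449.

20.0449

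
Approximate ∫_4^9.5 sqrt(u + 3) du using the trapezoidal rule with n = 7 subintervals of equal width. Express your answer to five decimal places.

Δu = (9.5 − 4)/7 = 11/14.
f(4) ≈ 2.64575, f(67/14) ≈ 2.79029, f(39/7) ≈ 2.92770, f(89/14) ≈ 3.05894, f(50/7) ≈ 3.18479, f(111/14) ≈ 3.30584, f(61/7) ≈ 3.42261, f(9.5) ≈ 3.53553.
T_7 = (Δu/2)·[f(u_0) + 2f(u_1) + ... + 2f(u_{6}) + f(u_7)].
Sum ≈ 17.11350.

17.11350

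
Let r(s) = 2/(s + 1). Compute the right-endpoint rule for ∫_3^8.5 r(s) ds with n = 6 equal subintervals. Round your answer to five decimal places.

Δs = (8.5 − 3)/6 = 11/12.
Right endpoints: 47/12, 29/6, 5.75, 20/3, 91/12, 8.5.
r(47/12) = 24/59, r(29/6) = 12/35, r(5.75) = 8/27, r(20/3) = 6/23, r(91/12) = 24/103, r(8.5) = 4/19.
Sum = Δs · [r(47/12) + r(29/6) + r(5.75) + ...].
Sum ≈ 1.60448.

1.60448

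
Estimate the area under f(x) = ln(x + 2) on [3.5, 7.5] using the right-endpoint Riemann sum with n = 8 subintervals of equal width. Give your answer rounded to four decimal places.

Δx = (7.5 − 3.5)/8 = 0.5.
Right endpoints: 4, 4.5, 5, 5.5, 6, 6.5, 7, 7.5.
f(4) ≈ 1.7918, f(4.5) ≈ 1.8718, f(5) ≈ 1.9459, f(5.5) ≈ 2.0149, f(6) ≈ 2.0794, f(6.5) ≈ 2.1401, f(7) ≈ 2.1972, f(7.5) ≈ 2.2513.
Sum = Δx · [f(4) + f(4.5) + f(5) + ...].
Sum ≈ 8.1462.

8.1462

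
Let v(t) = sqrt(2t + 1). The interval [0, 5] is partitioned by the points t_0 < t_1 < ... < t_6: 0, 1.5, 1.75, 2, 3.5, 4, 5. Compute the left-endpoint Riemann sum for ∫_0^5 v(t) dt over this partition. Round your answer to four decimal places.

Subinterval widths: 1.5, 0.25, 0.25, 1.5, 0.5, 1.
Left endpoints: 0, 1.5, 1.75, 2, 3.5, 4.
v(0) ≈ 1.0000, v(1.5) ≈ 2.0000, v(1.75) ≈ 2.1213, v(2) ≈ 2.2361, v(3.5) ≈ 2.8284, v(4) ≈ 3.0000.
Sum = Σ Δt_i · v(t_i).
Sum ≈ 10.2986.

10.2986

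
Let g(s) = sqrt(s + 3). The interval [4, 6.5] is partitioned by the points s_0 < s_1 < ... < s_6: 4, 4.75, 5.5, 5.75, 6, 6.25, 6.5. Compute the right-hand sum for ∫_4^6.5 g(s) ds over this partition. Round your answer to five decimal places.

7.29493

Subinterval widths: 0.75, 0.75, 0.25, 0.25, 0.25, 0.25.
Right endpoints: 4.75, 5.5, 5.75, 6, 6.25, 6.5.
g(4.75) ≈ 2.78388, g(5.5) ≈ 2.91548, g(5.75) ≈ 2.95804, g(6) ≈ 3.00000, g(6.25) ≈ 3.04138, g(6.5) ≈ 3.08221.
Sum = Σ Δs_i · g(s_i).
Sum ≈ 7.29493.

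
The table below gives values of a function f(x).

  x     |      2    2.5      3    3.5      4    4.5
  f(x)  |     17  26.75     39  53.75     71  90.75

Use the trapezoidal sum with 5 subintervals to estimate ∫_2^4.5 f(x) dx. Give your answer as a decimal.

Δx = 0.5.
T_5 = (0.5/2)·[17 + 2·26.75 + 2·39 + 2·53.75 + 2·71 + 90.75] = 122.1875.

122.1875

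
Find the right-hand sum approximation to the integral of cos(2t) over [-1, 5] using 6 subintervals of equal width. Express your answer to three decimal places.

-0.094

Δt = (5 − (-1))/6 = 1.
Right endpoints: 0, 1, 2, 3, 4, 5.
f(0) ≈ 1.000, f(1) ≈ -0.416, f(2) ≈ -0.654, f(3) ≈ 0.960, f(4) ≈ -0.146, f(5) ≈ -0.839.
Sum = Δt · [f(0) + f(1) + f(2) + ...].
Sum ≈ -0.094.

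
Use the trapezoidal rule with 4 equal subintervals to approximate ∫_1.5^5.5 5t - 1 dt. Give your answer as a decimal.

66

Δt = (5.5 − 1.5)/4 = 1.
f(1.5) = 6.5, f(2.5) = 11.5, f(3.5) = 16.5, f(4.5) = 21.5, f(5.5) = 26.5.
T_4 = (Δt/2)·[f(t_0) + 2f(t_1) + 2f(t_2) + 2f(t_3) + f(t_4)].
Sum = 66.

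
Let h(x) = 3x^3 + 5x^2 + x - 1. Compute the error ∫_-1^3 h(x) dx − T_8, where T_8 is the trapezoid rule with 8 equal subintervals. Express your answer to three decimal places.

-2.333

Exact integral: ∫_-1^3 h(x) dx ≈ 106.66667.
T_8 = 109.
Error ≈ 106.66667 − 109 ≈ -2.333.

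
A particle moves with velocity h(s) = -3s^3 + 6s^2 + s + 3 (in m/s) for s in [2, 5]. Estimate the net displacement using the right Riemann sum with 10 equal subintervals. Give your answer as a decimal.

Δs = (5 − 2)/10 = 0.3.
Right endpoints: 2.3, 2.6, 2.9, 3.2, 3.5, 3.8, 4.1, 4.4, 4.7, 5.
h(2.3) = 0.539, h(2.6) = -6.568, h(2.9) = -16.807, h(3.2) = -30.664, h(3.5) = -48.625, h(3.8) = -71.176, h(4.1) = -98.803, h(4.4) = -131.992, h(4.7) = -171.229, h(5) = -217.
Sum = Δs · [h(2.3) + h(2.6) + h(2.9) + ...].
Sum = -237.6975.

-237.6975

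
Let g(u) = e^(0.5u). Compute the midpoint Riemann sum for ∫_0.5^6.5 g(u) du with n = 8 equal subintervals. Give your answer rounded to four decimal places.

48.7266

Δu = (6.5 − 0.5)/8 = 0.75.
Midpoints: 0.875, 1.625, 2.375, 3.125, 3.875, 4.625, 5.375, 6.125.
g(0.875) ≈ 1.5488, g(1.625) ≈ 2.2535, g(2.375) ≈ 3.2789, g(3.125) ≈ 4.7707, g(3.875) ≈ 6.9414, g(4.625) ≈ 10.0996, g(5.375) ≈ 14.6949, g(6.125) ≈ 21.3809.
Sum = Δu · [g(0.875) + g(1.625) + g(2.375) + ...].
Sum ≈ 48.7266.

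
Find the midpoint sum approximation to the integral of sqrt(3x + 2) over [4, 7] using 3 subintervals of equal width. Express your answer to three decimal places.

12.875

Δx = (7 − 4)/3 = 1.
Midpoints: 4.5, 5.5, 6.5.
f(4.5) ≈ 3.937, f(5.5) ≈ 4.301, f(6.5) ≈ 4.637.
Sum = Δx · [f(4.5) + f(5.5) + f(6.5)].
Sum ≈ 12.875.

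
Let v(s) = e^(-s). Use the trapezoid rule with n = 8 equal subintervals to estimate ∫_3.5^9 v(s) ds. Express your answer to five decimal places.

0.03125

Δs = (9 − 3.5)/8 = 0.6875.
v(3.5) ≈ 0.03020, v(4.1875) ≈ 0.01518, v(4.875) ≈ 0.00764, v(5.5625) ≈ 0.00384, v(6.25) ≈ 0.00193, v(6.9375) ≈ 0.00097, v(7.625) ≈ 0.00049, v(8.3125) ≈ 0.00025, v(9) ≈ 0.00012.
T_8 = (Δs/2)·[v(s_0) + 2v(s_1) + ... + 2v(s_{7}) + v(s_8)].
Sum ≈ 0.03125.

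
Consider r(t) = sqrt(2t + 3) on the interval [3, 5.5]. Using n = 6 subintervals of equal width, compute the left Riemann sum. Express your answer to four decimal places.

8.3056

Δt = (5.5 − 3)/6 = 5/12.
Left endpoints: 3, 41/12, 23/6, 4.25, 14/3, 61/12.
r(3) ≈ 3.0000, r(41/12) ≈ 3.1358, r(23/6) ≈ 3.2660, r(4.25) ≈ 3.3912, r(14/3) ≈ 3.5119, r(61/12) ≈ 3.6286.
Sum = Δt · [r(3) + r(41/12) + r(23/6) + ...].
Sum ≈ 8.3056.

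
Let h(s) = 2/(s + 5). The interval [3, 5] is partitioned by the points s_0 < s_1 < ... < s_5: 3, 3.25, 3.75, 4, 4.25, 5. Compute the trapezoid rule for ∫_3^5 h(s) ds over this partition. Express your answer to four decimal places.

Subinterval widths: 0.25, 0.5, 0.25, 0.25, 0.75.
h(3) = 0.25, h(3.25) = 8/33, h(3.75) = 8/35, h(4) = 2/9, h(4.25) = 8/37, h(5) = 0.2.
On each subinterval the trapezoid contributes (Δs_i/2)·[h(s_{i-1}) + h(s_i)].
Sum ≈ 0.4465.

0.4465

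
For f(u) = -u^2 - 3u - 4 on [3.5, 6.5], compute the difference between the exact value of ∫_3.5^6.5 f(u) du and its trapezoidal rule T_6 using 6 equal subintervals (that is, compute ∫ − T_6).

Exact integral: ∫_3.5^6.5 f(u) du = -134.25.
T_6 = -134.375.
Error = -134.25 − (-134.375) = 0.125.

0.125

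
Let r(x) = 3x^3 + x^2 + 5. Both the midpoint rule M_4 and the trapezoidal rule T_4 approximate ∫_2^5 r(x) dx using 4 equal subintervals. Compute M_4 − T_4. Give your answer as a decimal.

-13.7109375

M_4 = 506.1796875.
T_4 = 519.890625.
M_4 − T_4 = -13.7109375.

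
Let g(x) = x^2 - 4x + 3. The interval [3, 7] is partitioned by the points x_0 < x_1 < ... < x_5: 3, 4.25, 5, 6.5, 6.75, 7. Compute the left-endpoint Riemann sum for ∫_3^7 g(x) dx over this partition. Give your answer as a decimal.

Subinterval widths: 1.25, 0.75, 1.5, 0.25, 0.25.
Left endpoints: 3, 4.25, 5, 6.5, 6.75.
g(3) = 0, g(4.25) = 4.0625, g(5) = 8, g(6.5) = 19.25, g(6.75) = 21.5625.
Sum = Σ Δx_i · g(x_i).
Sum = 25.25.

25.25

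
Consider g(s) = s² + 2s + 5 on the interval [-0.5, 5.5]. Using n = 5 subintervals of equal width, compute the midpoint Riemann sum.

114.78

Δs = (5.5 − (-0.5))/5 = 1.2.
Midpoints: 0.1, 1.3, 2.5, 3.7, 4.9.
g(0.1) = 5.21, g(1.3) = 9.29, g(2.5) = 16.25, g(3.7) = 26.09, g(4.9) = 38.81.
Sum = Δs · [g(0.1) + g(1.3) + g(2.5) + g(3.7) + g(4.9)].
Sum = 114.78.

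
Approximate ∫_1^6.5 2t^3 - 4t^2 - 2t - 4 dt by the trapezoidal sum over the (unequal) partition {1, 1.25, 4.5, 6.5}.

578.4296875

Subinterval widths: 0.25, 3.25, 2.
f(1) = -8, f(1.25) = -8.84375, f(4.5) = 88.25, f(6.5) = 363.25.
On each subinterval the trapezoid contributes (Δt_i/2)·[f(t_{i-1}) + f(t_i)].
Sum = 578.4296875.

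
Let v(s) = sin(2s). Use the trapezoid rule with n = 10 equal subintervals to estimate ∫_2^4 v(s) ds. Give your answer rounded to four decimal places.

-0.2507

Δs = (4 − 2)/10 = 0.2.
v(2) ≈ -0.7568, v(2.2) ≈ -0.9516, v(2.4) ≈ -0.9962, v(2.6) ≈ -0.8835, v(2.8) ≈ -0.6313, v(3) ≈ -0.2794, v(3.2) ≈ 0.1165, v(3.4) ≈ 0.4941, v(3.6) ≈ 0.7937, v(3.8) ≈ 0.9679, v(4) ≈ 0.9894.
T_10 = (Δs/2)·[v(s_0) + 2v(s_1) + ... + 2v(s_{9}) + v(s_10)].
Sum ≈ -0.2507.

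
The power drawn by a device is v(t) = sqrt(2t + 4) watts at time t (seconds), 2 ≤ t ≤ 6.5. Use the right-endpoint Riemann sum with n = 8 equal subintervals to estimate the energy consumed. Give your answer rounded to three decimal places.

Δt = (6.5 − 2)/8 = 0.5625.
Right endpoints: 2.5625, 3.125, 3.6875, 4.25, 4.8125, 5.375, 5.9375, 6.5.
v(2.5625) ≈ 3.021, v(3.125) ≈ 3.202, v(3.6875) ≈ 3.373, v(4.25) ≈ 3.536, v(4.8125) ≈ 3.691, v(5.375) ≈ 3.841, v(5.9375) ≈ 3.984, v(6.5) ≈ 4.123.
Sum = Δt · [v(2.5625) + v(3.125) + v(3.6875) + ...].
Sum ≈ 16.183.

16.183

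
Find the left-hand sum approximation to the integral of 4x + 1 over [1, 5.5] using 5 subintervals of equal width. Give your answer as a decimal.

54.9

Δx = (5.5 − 1)/5 = 0.9.
Left endpoints: 1, 1.9, 2.8, 3.7, 4.6.
f(1) = 5, f(1.9) = 8.6, f(2.8) = 12.2, f(3.7) = 15.8, f(4.6) = 19.4.
Sum = Δx · [f(1) + f(1.9) + f(2.8) + f(3.7) + f(4.6)].
Sum = 54.9.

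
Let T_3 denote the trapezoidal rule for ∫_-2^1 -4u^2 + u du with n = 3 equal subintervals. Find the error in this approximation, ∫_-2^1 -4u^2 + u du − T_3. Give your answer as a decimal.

Exact integral: ∫_-2^1 f(u) du = -13.5.
T_3 = -15.5.
Error = -13.5 − (-15.5) = 2.

2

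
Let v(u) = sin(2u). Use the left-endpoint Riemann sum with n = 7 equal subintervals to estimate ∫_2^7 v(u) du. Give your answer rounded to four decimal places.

Δu = (7 − 2)/7 = 5/7.
Left endpoints: 2, 19/7, 24/7, 29/7, 34/7, 39/7, 44/7.
v(2) ≈ -0.7568, v(19/7) ≈ -0.7543, v(24/7) ≈ 0.5430, v(29/7) ≈ 0.9082, v(34/7) ≈ -0.2855, v(39/7) ≈ -0.9892, v(44/7) ≈ 0.0051.
Sum = Δu · [v(2) + v(19/7) + v(24/7) + ...].
Sum ≈ -0.9497.

-0.9497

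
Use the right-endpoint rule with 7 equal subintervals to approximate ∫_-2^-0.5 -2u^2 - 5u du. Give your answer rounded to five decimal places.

4.10204

Δu = (-0.5 − (-2))/7 = 3/14.
Right endpoints: -25/14, -11/7, -19/14, -8/7, -13/14, -5/7, -0.5.
f(-25/14) = 125/49, f(-11/7) = 143/49, f(-19/14) = 152/49, f(-8/7) = 152/49, f(-13/14) = 143/49, f(-5/7) = 125/49, f(-0.5) = 2.
Sum = Δu · [f(-25/14) + f(-11/7) + f(-19/14) + ...].
Sum ≈ 4.10204.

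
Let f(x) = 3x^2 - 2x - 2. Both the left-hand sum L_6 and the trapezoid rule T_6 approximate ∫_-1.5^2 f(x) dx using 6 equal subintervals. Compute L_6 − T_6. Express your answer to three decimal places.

0.510

L_6 ≈ 3.73090.
T_6 ≈ 3.22049.
L_6 − T_6 ≈ 0.510.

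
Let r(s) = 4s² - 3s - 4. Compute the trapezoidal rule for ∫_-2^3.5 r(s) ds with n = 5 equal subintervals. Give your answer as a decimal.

37.895

Δs = (3.5 − (-2))/5 = 1.1.
r(-2) = 18, r(-0.9) = 1.94, r(0.2) = -4.44, r(1.3) = -1.14, r(2.4) = 11.84, r(3.5) = 34.5.
T_5 = (Δs/2)·[r(s_0) + 2r(s_1) + ... + 2r(s_{4}) + r(s_5)].
Sum = 37.895.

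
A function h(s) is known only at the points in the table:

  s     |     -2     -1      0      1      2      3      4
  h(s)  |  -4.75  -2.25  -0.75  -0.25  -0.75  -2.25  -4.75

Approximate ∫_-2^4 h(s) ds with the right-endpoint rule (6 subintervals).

-11

Δs = 1.
Sum = 1·[(-2.25) + (-0.75) + (-0.25) + (-0.75) + (-2.25) + (-4.75)] = -11.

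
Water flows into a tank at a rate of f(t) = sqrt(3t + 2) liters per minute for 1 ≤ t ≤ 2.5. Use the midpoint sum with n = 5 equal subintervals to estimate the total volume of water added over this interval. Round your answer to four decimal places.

4.0231

Δt = (2.5 − 1)/5 = 0.3.
Midpoints: 1.15, 1.45, 1.75, 2.05, 2.35.
f(1.15) ≈ 2.3345, f(1.45) ≈ 2.5199, f(1.75) ≈ 2.6926, f(2.05) ≈ 2.8548, f(2.35) ≈ 3.0083.
Sum = Δt · [f(1.15) + f(1.45) + f(1.75) + f(2.05) + f(2.35)].
Sum ≈ 4.0231.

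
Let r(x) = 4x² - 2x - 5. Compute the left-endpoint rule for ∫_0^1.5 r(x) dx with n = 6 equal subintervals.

Δx = (1.5 − 0)/6 = 0.25.
Left endpoints: 0, 0.25, 0.5, 0.75, 1, 1.25.
r(0) = -5, r(0.25) = -5.25, r(0.5) = -5, r(0.75) = -4.25, r(1) = -3, r(1.25) = -1.25.
Sum = Δx · [r(0) + r(0.25) + r(0.5) + ...].
Sum = -5.9375.

-5.9375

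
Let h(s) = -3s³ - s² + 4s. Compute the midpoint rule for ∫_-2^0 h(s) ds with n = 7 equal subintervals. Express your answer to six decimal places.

1.224490

Δs = (0 − (-2))/7 = 2/7.
Midpoints: -13/7, -11/7, -9/7, -1, -5/7, -3/7, -1/7.
h(-13/7) = 2860/343, h(-11/7) = 990/343, h(-9/7) = -144/343, h(-1) = -2, h(-5/7) = -780/343, h(-3/7) = -570/343, h(-1/7) = -200/343.
Sum = Δs · [h(-13/7) + h(-11/7) + h(-9/7) + ...].
Sum ≈ 1.224490.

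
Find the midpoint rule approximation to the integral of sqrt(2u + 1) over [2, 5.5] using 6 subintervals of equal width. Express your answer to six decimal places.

Δu = (5.5 − 2)/6 = 7/12.
Midpoints: 55/24, 2.875, 83/24, 97/24, 4.625, 125/24.
f(55/24) ≈ 2.362908, f(2.875) ≈ 2.598076, f(83/24) ≈ 2.813657, f(97/24) ≈ 3.013857, f(4.625) ≈ 3.201562, f(125/24) ≈ 3.378856.
Sum = Δu · [f(55/24) + f(2.875) + f(83/24) + ...].
Sum ≈ 10.131868.

10.131868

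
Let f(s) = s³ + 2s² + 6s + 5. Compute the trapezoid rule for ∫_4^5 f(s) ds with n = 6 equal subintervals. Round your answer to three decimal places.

Δs = (5 − 4)/6 = 1/6.
f(4) = 125, f(25/6) = 29605/216, f(13/3) = 4048/27, f(4.5) = 163.625, f(14/3) = 4811/27, f(29/6) = 41825/216, f(5) = 210.
T_6 = (Δs/2)·[f(s_0) + 2f(s_1) + ... + 2f(s_{5}) + f(s_6)].
Sum ≈ 164.988.

164.988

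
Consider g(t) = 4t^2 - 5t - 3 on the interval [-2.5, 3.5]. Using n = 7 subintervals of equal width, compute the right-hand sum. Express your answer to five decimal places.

45.36735

Δt = (3.5 − (-2.5))/7 = 6/7.
Right endpoints: -23/14, -11/14, 1/14, 13/14, 25/14, 37/14, 3.5.
g(-23/14) = 1569/98, g(-11/14) = 333/98, g(1/14) = -327/98, g(13/14) = -411/98, g(25/14) = 81/98, g(37/14) = 1149/98, g(3.5) = 28.5.
Sum = Δt · [g(-23/14) + g(-11/14) + g(1/14) + ...].
Sum ≈ 45.36735.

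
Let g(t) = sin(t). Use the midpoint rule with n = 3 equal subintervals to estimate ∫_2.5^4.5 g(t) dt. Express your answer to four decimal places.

-0.6014

Δt = (4.5 − 2.5)/3 = 2/3.
Midpoints: 17/6, 3.5, 25/6.
g(17/6) ≈ 0.3034, g(3.5) ≈ -0.3508, g(25/6) ≈ -0.8548.
Sum = Δt · [g(17/6) + g(3.5) + g(25/6)].
Sum ≈ -0.6014.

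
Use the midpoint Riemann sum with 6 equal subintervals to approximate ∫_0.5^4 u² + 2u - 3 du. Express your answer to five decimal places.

Δu = (4 − 0.5)/6 = 7/12.
Midpoints: 19/24, 1.375, 47/24, 61/24, 3.125, 89/24.
f(19/24) = -455/576, f(1.375) = 1.640625, f(47/24) = 2737/576, f(61/24) = 4921/576, f(3.125) = 13.015625, f(89/24) = 10465/576.
Sum = Δu · [f(19/24) + f(1.375) + f(47/24) + ...].
Sum ≈ 26.44242.

26.44242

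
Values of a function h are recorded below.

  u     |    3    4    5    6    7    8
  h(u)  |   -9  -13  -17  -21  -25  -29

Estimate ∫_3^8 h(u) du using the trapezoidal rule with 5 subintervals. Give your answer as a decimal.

-95

Δu = 1.
T_5 = (1/2)·[(-9) + 2·(-13) + 2·(-17) + 2·(-21) + 2·(-25) + (-29)] = -95.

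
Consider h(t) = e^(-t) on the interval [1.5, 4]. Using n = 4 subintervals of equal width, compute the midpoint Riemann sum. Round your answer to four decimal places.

0.2015

Δt = (4 − 1.5)/4 = 0.625.
Midpoints: 1.8125, 2.4375, 3.0625, 3.6875.
h(1.8125) ≈ 0.1632, h(2.4375) ≈ 0.0874, h(3.0625) ≈ 0.0468, h(3.6875) ≈ 0.0250.
Sum = Δt · [h(1.8125) + h(2.4375) + h(3.0625) + h(3.6875)].
Sum ≈ 0.2015.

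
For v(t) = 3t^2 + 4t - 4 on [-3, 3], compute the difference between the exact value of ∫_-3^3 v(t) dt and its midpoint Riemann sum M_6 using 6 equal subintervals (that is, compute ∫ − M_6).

1.5

Exact integral: ∫_-3^3 v(t) dt = 30.
M_6 = 28.5.
Error = 30 − 28.5 = 1.5.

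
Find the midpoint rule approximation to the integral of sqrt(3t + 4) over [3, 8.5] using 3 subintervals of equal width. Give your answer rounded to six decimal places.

25.209139

Δt = (8.5 − 3)/3 = 11/6.
Midpoints: 47/12, 5.75, 91/12.
f(47/12) ≈ 3.968627, f(5.75) ≈ 4.609772, f(91/12) ≈ 5.172040.
Sum = Δt · [f(47/12) + f(5.75) + f(91/12)].
Sum ≈ 25.209139.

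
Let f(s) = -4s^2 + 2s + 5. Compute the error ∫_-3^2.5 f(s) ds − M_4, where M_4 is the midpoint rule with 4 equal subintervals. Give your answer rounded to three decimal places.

Exact integral: ∫_-3^2.5 f(s) ds ≈ -32.08333.
M_4 = -28.6171875.
Error ≈ -32.08333 − (-28.6171875) ≈ -3.466.

-3.466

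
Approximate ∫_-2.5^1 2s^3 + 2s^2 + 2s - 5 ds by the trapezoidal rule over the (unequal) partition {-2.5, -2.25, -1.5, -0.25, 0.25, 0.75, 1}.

-32.2734375

Subinterval widths: 0.25, 0.75, 1.25, 0.5, 0.5, 0.25.
f(-2.5) = -28.75, f(-2.25) = -22.15625, f(-1.5) = -10.25, f(-0.25) = -5.40625, f(0.25) = -4.34375, f(0.75) = -1.53125, f(1) = 1.
On each subinterval the trapezoid contributes (Δs_i/2)·[f(s_{i-1}) + f(s_i)].
Sum = -32.2734375.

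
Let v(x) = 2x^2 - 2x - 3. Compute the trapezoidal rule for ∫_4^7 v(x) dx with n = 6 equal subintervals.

144.25

Δx = (7 − 4)/6 = 0.5.
v(4) = 21, v(4.5) = 28.5, v(5) = 37, v(5.5) = 46.5, v(6) = 57, v(6.5) = 68.5, v(7) = 81.
T_6 = (Δx/2)·[v(x_0) + 2v(x_1) + ... + 2v(x_{5}) + v(x_6)].
Sum = 144.25.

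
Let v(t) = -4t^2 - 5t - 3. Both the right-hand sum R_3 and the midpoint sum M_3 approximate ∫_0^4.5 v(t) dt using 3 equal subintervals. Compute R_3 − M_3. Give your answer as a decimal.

R_3 = -270.
M_3 = -182.25.
R_3 − M_3 = -87.75.

-87.75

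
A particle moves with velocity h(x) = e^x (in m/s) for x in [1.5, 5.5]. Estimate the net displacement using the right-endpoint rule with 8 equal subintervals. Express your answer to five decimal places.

305.24646

Δx = (5.5 − 1.5)/8 = 0.5.
Right endpoints: 2, 2.5, 3, 3.5, 4, 4.5, 5, 5.5.
h(2) ≈ 7.38906, h(2.5) ≈ 12.18249, h(3) ≈ 20.08554, h(3.5) ≈ 33.11545, h(4) ≈ 54.59815, h(4.5) ≈ 90.01713, h(5) ≈ 148.41316, h(5.5) ≈ 244.69193.
Sum = Δx · [h(2) + h(2.5) + h(3) + ...].
Sum ≈ 305.24646.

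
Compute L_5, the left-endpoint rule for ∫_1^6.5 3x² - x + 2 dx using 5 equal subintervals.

Δx = (6.5 − 1)/5 = 1.1.
Left endpoints: 1, 2.1, 3.2, 4.3, 5.4.
f(1) = 4, f(2.1) = 13.13, f(3.2) = 29.52, f(4.3) = 53.17, f(5.4) = 84.08.
Sum = Δx · [f(1) + f(2.1) + f(3.2) + f(4.3) + f(5.4)].
Sum = 202.29.

202.29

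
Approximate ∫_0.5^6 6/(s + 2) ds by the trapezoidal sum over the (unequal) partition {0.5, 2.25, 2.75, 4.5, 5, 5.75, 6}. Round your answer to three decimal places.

7.164

Subinterval widths: 1.75, 0.5, 1.75, 0.5, 0.75, 0.25.
f(0.5) = 2.4, f(2.25) = 24/17, f(2.75) = 24/19, f(4.5) = 12/13, f(5) = 6/7, f(5.75) = 24/31, f(6) = 0.75.
On each subinterval the trapezoid contributes (Δs_i/2)·[f(s_{i-1}) + f(s_i)].
Sum ≈ 7.164.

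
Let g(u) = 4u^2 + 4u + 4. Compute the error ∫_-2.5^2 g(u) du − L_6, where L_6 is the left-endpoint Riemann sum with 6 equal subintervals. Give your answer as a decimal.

1.6875

Exact integral: ∫_-2.5^2 g(u) du = 45.
L_6 = 43.3125.
Error = 45 − 43.3125 = 1.6875.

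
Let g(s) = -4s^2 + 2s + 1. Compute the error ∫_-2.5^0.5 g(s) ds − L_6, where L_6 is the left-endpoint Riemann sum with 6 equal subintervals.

8

Exact integral: ∫_-2.5^0.5 g(s) ds = -24.
L_6 = -32.
Error = -24 − (-32) = 8.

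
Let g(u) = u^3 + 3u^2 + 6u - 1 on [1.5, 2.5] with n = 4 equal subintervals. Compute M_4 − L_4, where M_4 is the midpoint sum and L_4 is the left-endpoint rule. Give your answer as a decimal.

3.640625

M_4 = 31.703125.
L_4 = 28.0625.
M_4 − L_4 = 3.640625.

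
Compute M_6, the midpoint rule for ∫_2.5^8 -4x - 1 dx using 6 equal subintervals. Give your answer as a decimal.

Δx = (8 − 2.5)/6 = 11/12.
Midpoints: 71/24, 3.875, 115/24, 137/24, 6.625, 181/24.
f(71/24) = -77/6, f(3.875) = -16.5, f(115/24) = -121/6, f(137/24) = -143/6, f(6.625) = -27.5, f(181/24) = -187/6.
Sum = Δx · [f(71/24) + f(3.875) + f(115/24) + ...].
Sum = -121.

-121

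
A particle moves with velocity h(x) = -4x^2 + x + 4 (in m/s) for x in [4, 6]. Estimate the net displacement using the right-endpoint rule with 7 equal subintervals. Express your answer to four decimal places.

-195.9184

Δx = (6 − 4)/7 = 2/7.
Right endpoints: 30/7, 32/7, 34/7, 36/7, 38/7, 40/7, 6.
h(30/7) = -3194/49, h(32/7) = -3676/49, h(34/7) = -4190/49, h(36/7) = -4736/49, h(38/7) = -5314/49, h(40/7) = -5924/49, h(6) = -134.
Sum = Δx · [h(30/7) + h(32/7) + h(34/7) + ...].
Sum ≈ -195.9184.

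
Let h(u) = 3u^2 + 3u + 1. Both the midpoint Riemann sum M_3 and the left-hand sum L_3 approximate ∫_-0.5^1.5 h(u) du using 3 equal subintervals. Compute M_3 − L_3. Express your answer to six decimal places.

M_3 ≈ 8.27777778.
L_3 ≈ 4.94444444.
M_3 − L_3 ≈ 3.333333.

3.333333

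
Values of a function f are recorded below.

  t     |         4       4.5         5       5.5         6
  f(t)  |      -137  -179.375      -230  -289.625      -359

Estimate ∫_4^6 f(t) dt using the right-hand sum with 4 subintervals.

Δt = 0.5.
Sum = 0.5·[(-179.375) + (-230) + (-289.625) + (-359)] = -529.

-529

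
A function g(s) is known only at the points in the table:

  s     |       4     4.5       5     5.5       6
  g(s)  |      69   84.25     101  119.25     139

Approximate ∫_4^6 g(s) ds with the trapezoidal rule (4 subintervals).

204.25

Δs = 0.5.
T_4 = (0.5/2)·[69 + 2·84.25 + 2·101 + 2·119.25 + 139] = 204.25.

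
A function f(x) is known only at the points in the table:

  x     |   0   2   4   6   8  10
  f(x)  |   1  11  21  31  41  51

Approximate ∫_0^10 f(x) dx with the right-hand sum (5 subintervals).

Δx = 2.
Sum = 2·[11 + 21 + 31 + 41 + 51] = 310.

310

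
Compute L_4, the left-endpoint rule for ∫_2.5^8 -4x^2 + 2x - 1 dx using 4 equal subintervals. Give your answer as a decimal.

Δx = (8 − 2.5)/4 = 1.375.
Left endpoints: 2.5, 3.875, 5.25, 6.625.
f(2.5) = -21, f(3.875) = -53.3125, f(5.25) = -100.75, f(6.625) = -163.3125.
Sum = Δx · [f(2.5) + f(3.875) + f(5.25) + f(6.625)].
Sum = -465.265625.

-465.265625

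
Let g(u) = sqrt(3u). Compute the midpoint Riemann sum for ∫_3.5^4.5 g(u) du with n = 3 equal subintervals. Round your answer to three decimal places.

Δu = (4.5 − 3.5)/3 = 1/3.
Midpoints: 11/3, 4, 13/3.
g(11/3) ≈ 3.317, g(4) ≈ 3.464, g(13/3) ≈ 3.606.
Sum = Δu · [g(11/3) + g(4) + g(13/3)].
Sum ≈ 3.462.

3.462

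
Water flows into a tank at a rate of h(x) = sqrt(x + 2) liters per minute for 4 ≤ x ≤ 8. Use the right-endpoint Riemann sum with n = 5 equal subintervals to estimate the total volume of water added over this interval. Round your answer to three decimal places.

Δx = (8 − 4)/5 = 0.8.
Right endpoints: 4.8, 5.6, 6.4, 7.2, 8.
h(4.8) ≈ 2.608, h(5.6) ≈ 2.757, h(6.4) ≈ 2.898, h(7.2) ≈ 3.033, h(8) ≈ 3.162.
Sum = Δx · [h(4.8) + h(5.6) + h(6.4) + h(7.2) + h(8)].
Sum ≈ 11.567.

11.567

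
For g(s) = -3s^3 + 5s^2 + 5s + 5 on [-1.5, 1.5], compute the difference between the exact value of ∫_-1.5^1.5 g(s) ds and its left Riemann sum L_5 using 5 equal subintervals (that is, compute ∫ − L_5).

Exact integral: ∫_-1.5^1.5 g(s) ds = 26.25.
L_5 = 28.725.
Error = 26.25 − 28.725 = -2.475.

-2.475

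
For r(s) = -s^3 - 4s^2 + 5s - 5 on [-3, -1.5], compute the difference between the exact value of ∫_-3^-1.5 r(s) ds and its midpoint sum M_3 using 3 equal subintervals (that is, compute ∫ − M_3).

Exact integral: ∫_-3^-1.5 r(s) ds = -36.890625.
M_3 = -36.9765625.
Error = -36.890625 − (-36.9765625) = 0.0859375.

0.0859375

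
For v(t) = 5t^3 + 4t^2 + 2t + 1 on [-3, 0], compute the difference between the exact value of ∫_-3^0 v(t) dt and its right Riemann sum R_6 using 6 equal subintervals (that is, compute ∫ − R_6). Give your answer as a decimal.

-23.9375

Exact integral: ∫_-3^0 v(t) dt = -71.25.
R_6 = -47.3125.
Error = -71.25 − (-47.3125) = -23.9375.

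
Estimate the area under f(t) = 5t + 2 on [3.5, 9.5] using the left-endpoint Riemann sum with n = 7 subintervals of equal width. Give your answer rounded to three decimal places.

Δt = (9.5 − 3.5)/7 = 6/7.
Left endpoints: 3.5, 61/14, 73/14, 85/14, 97/14, 109/14, 121/14.
f(3.5) = 19.5, f(61/14) = 333/14, f(73/14) = 393/14, f(85/14) = 453/14, f(97/14) = 513/14, f(109/14) = 573/14, f(121/14) = 633/14.
Sum = Δt · [f(3.5) + f(61/14) + f(73/14) + ...].
Sum ≈ 194.143.

194.143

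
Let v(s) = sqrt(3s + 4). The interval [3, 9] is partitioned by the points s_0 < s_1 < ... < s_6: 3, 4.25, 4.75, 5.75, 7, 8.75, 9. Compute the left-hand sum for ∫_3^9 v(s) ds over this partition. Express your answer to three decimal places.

Subinterval widths: 1.25, 0.5, 1, 1.25, 1.75, 0.25.
Left endpoints: 3, 4.25, 4.75, 5.75, 7, 8.75.
v(3) ≈ 3.606, v(4.25) ≈ 4.093, v(4.75) ≈ 4.272, v(5.75) ≈ 4.610, v(7) ≈ 5.000, v(8.75) ≈ 5.500.
Sum = Σ Δs_i · v(s_i).
Sum ≈ 26.712.

26.712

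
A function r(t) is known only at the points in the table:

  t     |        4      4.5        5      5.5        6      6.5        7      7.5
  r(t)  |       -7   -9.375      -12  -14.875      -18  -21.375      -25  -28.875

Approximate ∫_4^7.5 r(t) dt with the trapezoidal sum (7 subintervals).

Δt = 0.5.
T_7 = (0.5/2)·[(-7) + 2·(-9.375) + 2·(-12) + 2·(-14.875) + 2·(-18) + 2·(-21.375) + 2·(-25) + (-28.875)] = -59.28125.

-59.28125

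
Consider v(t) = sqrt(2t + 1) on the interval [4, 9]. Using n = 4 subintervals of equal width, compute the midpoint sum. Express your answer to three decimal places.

Δt = (9 − 4)/4 = 1.25.
Midpoints: 4.625, 5.875, 7.125, 8.375.
v(4.625) ≈ 3.202, v(5.875) ≈ 3.571, v(7.125) ≈ 3.905, v(8.375) ≈ 4.213.
Sum = Δt · [v(4.625) + v(5.875) + v(7.125) + v(8.375)].
Sum ≈ 18.613.

18.613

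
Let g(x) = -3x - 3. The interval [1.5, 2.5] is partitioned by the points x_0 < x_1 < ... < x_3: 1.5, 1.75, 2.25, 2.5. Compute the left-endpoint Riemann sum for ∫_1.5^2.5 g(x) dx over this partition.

Subinterval widths: 0.25, 0.5, 0.25.
Left endpoints: 1.5, 1.75, 2.25.
g(1.5) = -7.5, g(1.75) = -8.25, g(2.25) = -9.75.
Sum = Σ Δx_i · g(x_i).
Sum = -8.4375.

-8.4375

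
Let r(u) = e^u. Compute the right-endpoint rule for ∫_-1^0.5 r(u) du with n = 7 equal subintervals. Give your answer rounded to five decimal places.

1.42297

Δu = (0.5 − (-1))/7 = 3/14.
Right endpoints: -11/14, -4/7, -5/14, -1/7, 1/14, 2/7, 0.5.
r(-11/14) ≈ 0.45579, r(-4/7) ≈ 0.56472, r(-5/14) ≈ 0.69967, r(-1/7) ≈ 0.86688, r(1/14) ≈ 1.07404, r(2/7) ≈ 1.33071, r(0.5) ≈ 1.64872.
Sum = Δu · [r(-11/14) + r(-4/7) + r(-5/14) + ...].
Sum ≈ 1.42297.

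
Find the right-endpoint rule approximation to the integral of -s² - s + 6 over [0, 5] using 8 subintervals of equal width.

Δs = (5 − 0)/8 = 0.625.
Right endpoints: 0.625, 1.25, 1.875, 2.5, 3.125, 3.75, 4.375, 5.
f(0.625) = 4.984375, f(1.25) = 3.1875, f(1.875) = 0.609375, f(2.5) = -2.75, f(3.125) = -6.890625, f(3.75) = -11.8125, f(4.375) = -17.515625, f(5) = -24.
Sum = Δs · [f(0.625) + f(1.25) + f(1.875) + ...].
Sum = -33.8671875.

-33.8671875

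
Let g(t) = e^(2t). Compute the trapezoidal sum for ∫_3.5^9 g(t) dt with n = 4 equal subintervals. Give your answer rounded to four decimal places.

51306097.9673

Δt = (9 − 3.5)/4 = 1.375.
g(3.5) ≈ 1096.6332, g(4.875) ≈ 17154.2288, g(6.25) ≈ 268337.2865, g(7.625) ≈ 4197501.3938, g(9) ≈ 65659969.1373.
T_4 = (Δt/2)·[g(t_0) + 2g(t_1) + 2g(t_2) + 2g(t_3) + g(t_4)].
Sum ≈ 51306097.9673.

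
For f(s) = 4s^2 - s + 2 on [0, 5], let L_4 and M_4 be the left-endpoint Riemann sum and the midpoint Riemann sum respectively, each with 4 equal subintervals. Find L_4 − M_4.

L_4 = 110.
M_4 = 161.5625.
L_4 − M_4 = -51.5625.

-51.5625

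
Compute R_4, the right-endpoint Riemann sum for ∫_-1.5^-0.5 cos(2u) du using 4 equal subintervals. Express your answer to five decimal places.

Δu = (-0.5 − (-1.5))/4 = 0.25.
Right endpoints: -1.25, -1, -0.75, -0.5.
f(-1.25) ≈ -0.80114, f(-1) ≈ -0.41615, f(-0.75) ≈ 0.07074, f(-0.5) ≈ 0.54030.
Sum = Δu · [f(-1.25) + f(-1) + f(-0.75) + f(-0.5)].
Sum ≈ -0.15156.

-0.15156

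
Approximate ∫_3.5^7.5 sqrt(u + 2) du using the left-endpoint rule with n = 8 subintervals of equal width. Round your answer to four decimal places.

10.7362

Δu = (7.5 − 3.5)/8 = 0.5.
Left endpoints: 3.5, 4, 4.5, 5, 5.5, 6, 6.5, 7.
f(3.5) ≈ 2.3452, f(4) ≈ 2.4495, f(4.5) ≈ 2.5495, f(5) ≈ 2.6458, f(5.5) ≈ 2.7386, f(6) ≈ 2.8284, f(6.5) ≈ 2.9155, f(7) ≈ 3.0000.
Sum = Δu · [f(3.5) + f(4) + f(4.5) + ...].
Sum ≈ 10.7362.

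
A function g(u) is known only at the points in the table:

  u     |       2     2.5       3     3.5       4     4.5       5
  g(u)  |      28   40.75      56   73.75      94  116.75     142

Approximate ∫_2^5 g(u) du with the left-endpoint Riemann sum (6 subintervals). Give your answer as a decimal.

Δu = 0.5.
Sum = 0.5·[28 + 40.75 + 56 + 73.75 + 94 + 116.75] = 204.625.

204.625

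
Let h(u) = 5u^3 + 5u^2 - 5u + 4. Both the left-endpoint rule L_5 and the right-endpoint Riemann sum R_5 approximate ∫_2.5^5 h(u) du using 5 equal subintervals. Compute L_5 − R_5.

L_5 = 727.1875.
R_5 = 1041.25.
L_5 − R_5 = -314.0625.

-314.0625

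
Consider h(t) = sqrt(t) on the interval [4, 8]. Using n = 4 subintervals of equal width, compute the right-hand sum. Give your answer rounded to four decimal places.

10.1597

Δt = (8 − 4)/4 = 1.
Right endpoints: 5, 6, 7, 8.
h(5) ≈ 2.2361, h(6) ≈ 2.4495, h(7) ≈ 2.6458, h(8) ≈ 2.8284.
Sum = Δt · [h(5) + h(6) + h(7) + h(8)].
Sum ≈ 10.1597.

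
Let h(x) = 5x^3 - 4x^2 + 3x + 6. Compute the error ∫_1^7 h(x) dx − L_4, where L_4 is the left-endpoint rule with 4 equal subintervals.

Exact integral: ∫_1^7 h(x) dx = 2652.
L_4 = 1626.
Error = 2652 − 1626 = 1026.

1026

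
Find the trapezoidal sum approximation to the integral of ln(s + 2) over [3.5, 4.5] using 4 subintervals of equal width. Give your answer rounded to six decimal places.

1.790454

Δs = (4.5 − 3.5)/4 = 0.25.
f(3.5) ≈ 1.704748, f(3.75) ≈ 1.749200, f(4) ≈ 1.791759, f(4.25) ≈ 1.832581, f(4.5) ≈ 1.871802.
T_4 = (Δs/2)·[f(s_0) + 2f(s_1) + 2f(s_2) + 2f(s_3) + f(s_4)].
Sum ≈ 1.790454.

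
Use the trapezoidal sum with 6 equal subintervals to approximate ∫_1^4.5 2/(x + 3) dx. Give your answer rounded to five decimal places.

1.25975

Δx = (4.5 − 1)/6 = 7/12.
f(1) = 0.5, f(19/12) = 24/55, f(13/6) = 12/31, f(2.75) = 8/23, f(10/3) = 6/19, f(47/12) = 24/83, f(4.5) = 4/15.
T_6 = (Δx/2)·[f(x_0) + 2f(x_1) + ... + 2f(x_{5}) + f(x_6)].
Sum ≈ 1.25975.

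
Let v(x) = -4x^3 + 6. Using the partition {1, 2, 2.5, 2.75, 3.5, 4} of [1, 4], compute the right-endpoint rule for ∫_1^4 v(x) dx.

-322.671875

Subinterval widths: 1, 0.5, 0.25, 0.75, 0.5.
Right endpoints: 2, 2.5, 2.75, 3.5, 4.
v(2) = -26, v(2.5) = -56.5, v(2.75) = -77.1875, v(3.5) = -165.5, v(4) = -250.
Sum = Σ Δx_i · v(x_i).
Sum = -322.671875.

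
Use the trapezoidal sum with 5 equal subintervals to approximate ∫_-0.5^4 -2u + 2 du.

Δu = (4 − (-0.5))/5 = 0.9.
f(-0.5) = 3, f(0.4) = 1.2, f(1.3) = -0.6, f(2.2) = -2.4, f(3.1) = -4.2, f(4) = -6.
T_5 = (Δu/2)·[f(u_0) + 2f(u_1) + ... + 2f(u_{4}) + f(u_5)].
Sum = -6.75.

-6.75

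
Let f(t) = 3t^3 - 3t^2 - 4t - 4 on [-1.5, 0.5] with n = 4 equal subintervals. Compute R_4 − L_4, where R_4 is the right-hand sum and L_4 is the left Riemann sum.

R_4 = -9.75.
L_4 = -14.
R_4 − L_4 = 4.25.

4.25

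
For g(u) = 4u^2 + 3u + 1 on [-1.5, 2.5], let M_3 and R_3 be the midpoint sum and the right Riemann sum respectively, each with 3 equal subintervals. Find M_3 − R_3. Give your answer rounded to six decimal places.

M_3 ≈ 32.96296296.
R_3 ≈ 58.74074074.
M_3 − R_3 ≈ -25.777778.

-25.777778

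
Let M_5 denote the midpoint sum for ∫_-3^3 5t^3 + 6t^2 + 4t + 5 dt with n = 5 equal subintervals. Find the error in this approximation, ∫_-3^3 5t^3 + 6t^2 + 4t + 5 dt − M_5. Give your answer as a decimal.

Exact integral: ∫_-3^3 f(t) dt = 138.
M_5 = 133.68.
Error = 138 − 133.68 = 4.32.

4.32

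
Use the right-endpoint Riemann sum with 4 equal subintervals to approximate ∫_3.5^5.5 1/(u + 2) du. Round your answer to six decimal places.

0.298352

Δu = (5.5 − 3.5)/4 = 0.5.
Right endpoints: 4, 4.5, 5, 5.5.
f(4) = 1/6, f(4.5) = 2/13, f(5) = 1/7, f(5.5) = 2/15.
Sum = Δu · [f(4) + f(4.5) + f(5) + f(5.5)].
Sum ≈ 0.298352.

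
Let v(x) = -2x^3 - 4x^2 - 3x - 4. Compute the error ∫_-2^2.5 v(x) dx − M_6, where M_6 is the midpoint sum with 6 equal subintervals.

Exact integral: ∫_-2^2.5 v(x) dx = -64.40625.
M_6 = -63.24609375.
Error = -64.40625 − (-63.24609375) = -1.16015625.

-1.16015625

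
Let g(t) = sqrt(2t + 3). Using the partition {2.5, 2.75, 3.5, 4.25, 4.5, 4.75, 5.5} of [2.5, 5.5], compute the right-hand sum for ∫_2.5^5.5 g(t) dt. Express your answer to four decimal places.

10.2001

Subinterval widths: 0.25, 0.75, 0.75, 0.25, 0.25, 0.75.
Right endpoints: 2.75, 3.5, 4.25, 4.5, 4.75, 5.5.
g(2.75) ≈ 2.9155, g(3.5) ≈ 3.1623, g(4.25) ≈ 3.3912, g(4.5) ≈ 3.4641, g(4.75) ≈ 3.5355, g(5.5) ≈ 3.7417.
Sum = Σ Δt_i · g(t_i).
Sum ≈ 10.2001.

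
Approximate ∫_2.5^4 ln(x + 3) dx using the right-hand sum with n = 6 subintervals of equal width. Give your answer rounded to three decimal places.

2.775

Δx = (4 − 2.5)/6 = 0.25.
Right endpoints: 2.75, 3, 3.25, 3.5, 3.75, 4.
f(2.75) ≈ 1.749, f(3) ≈ 1.792, f(3.25) ≈ 1.833, f(3.5) ≈ 1.872, f(3.75) ≈ 1.910, f(4) ≈ 1.946.
Sum = Δx · [f(2.75) + f(3) + f(3.25) + ...].
Sum ≈ 2.775.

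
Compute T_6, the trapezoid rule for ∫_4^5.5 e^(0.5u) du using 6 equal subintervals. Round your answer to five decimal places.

Δu = (5.5 − 4)/6 = 0.25.
f(4) ≈ 7.38906, f(4.25) ≈ 8.37290, f(4.5) ≈ 9.48774, f(4.75) ≈ 10.75101, f(5) ≈ 12.18249, f(5.25) ≈ 13.80457, f(5.5) ≈ 15.64263.
T_6 = (Δu/2)·[f(u_0) + 2f(u_1) + ... + 2f(u_{5}) + f(u_6)].
Sum ≈ 16.52864.

16.52864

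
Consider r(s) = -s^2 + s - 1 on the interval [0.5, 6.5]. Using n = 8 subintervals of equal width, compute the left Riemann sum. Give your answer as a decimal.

-63.5625

Δs = (6.5 − 0.5)/8 = 0.75.
Left endpoints: 0.5, 1.25, 2, 2.75, 3.5, 4.25, 5, 5.75.
r(0.5) = -0.75, r(1.25) = -1.3125, r(2) = -3, r(2.75) = -5.8125, r(3.5) = -9.75, r(4.25) = -14.8125, r(5) = -21, r(5.75) = -28.3125.
Sum = Δs · [r(0.5) + r(1.25) + r(2) + ...].
Sum = -63.5625.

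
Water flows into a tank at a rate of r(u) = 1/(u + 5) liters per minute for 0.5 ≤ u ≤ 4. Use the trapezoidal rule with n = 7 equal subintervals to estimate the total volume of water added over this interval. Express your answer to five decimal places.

Δu = (4 − 0.5)/7 = 0.5.
r(0.5) = 2/11, r(1) = 1/6, r(1.5) = 2/13, r(2) = 1/7, r(2.5) = 2/15, r(3) = 0.125, r(3.5) = 2/17, r(4) = 1/9.
T_7 = (Δu/2)·[r(u_0) + 2r(u_1) + ... + 2r(u_{6}) + r(u_7)].
Sum ≈ 0.49291.

0.49291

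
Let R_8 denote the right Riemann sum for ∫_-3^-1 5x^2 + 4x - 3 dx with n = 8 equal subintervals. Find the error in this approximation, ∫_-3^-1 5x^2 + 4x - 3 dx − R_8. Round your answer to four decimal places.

Exact integral: ∫_-3^-1 f(x) dx ≈ 21.333333.
R_8 = 17.4375.
Error ≈ 21.333333 − 17.4375 ≈ 3.8958.

3.8958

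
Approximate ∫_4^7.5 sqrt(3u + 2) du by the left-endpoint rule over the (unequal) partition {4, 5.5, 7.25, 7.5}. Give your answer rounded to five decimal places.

14.35787

Subinterval widths: 1.5, 1.75, 0.25.
Left endpoints: 4, 5.5, 7.25.
f(4) ≈ 3.74166, f(5.5) ≈ 4.30116, f(7.25) ≈ 4.87340.
Sum = Σ Δu_i · f(u_i).
Sum ≈ 14.35787.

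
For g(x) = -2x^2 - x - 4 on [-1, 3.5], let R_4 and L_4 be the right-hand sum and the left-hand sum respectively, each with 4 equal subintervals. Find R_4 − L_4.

R_4 = -69.9609375.
L_4 = -39.5859375.
R_4 − L_4 = -30.375.

-30.375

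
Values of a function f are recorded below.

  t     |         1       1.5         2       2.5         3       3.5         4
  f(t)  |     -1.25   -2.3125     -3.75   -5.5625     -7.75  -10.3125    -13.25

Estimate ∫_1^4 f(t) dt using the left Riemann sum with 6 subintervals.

Δt = 0.5.
Sum = 0.5·[(-1.25) + (-2.3125) + (-3.75) + (-5.5625) + (-7.75) + (-10.3125)] = -15.46875.

-15.46875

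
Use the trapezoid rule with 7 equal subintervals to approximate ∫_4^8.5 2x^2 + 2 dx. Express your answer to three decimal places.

376.370

Δx = (8.5 − 4)/7 = 9/14.
f(4) = 34, f(65/14) = 4421/98, f(37/7) = 2836/49, f(83/14) = 7085/98, f(46/7) = 4330/49, f(101/14) = 10397/98, f(55/7) = 6148/49, f(8.5) = 146.5.
T_7 = (Δx/2)·[f(x_0) + 2f(x_1) + ... + 2f(x_{6}) + f(x_7)].
Sum ≈ 376.370.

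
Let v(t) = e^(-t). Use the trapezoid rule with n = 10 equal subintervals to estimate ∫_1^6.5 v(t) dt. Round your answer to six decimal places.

0.375565

Δt = (6.5 − 1)/10 = 0.55.
v(1) ≈ 0.367879, v(1.55) ≈ 0.212248, v(2.1) ≈ 0.122456, v(2.65) ≈ 0.070651, v(3.2) ≈ 0.040762, v(3.75) ≈ 0.023518, v(4.3) ≈ 0.013569, v(4.85) ≈ 0.007828, v(5.4) ≈ 0.004517, v(5.95) ≈ 0.002606, v(6.5) ≈ 0.001503.
T_10 = (Δt/2)·[v(t_0) + 2v(t_1) + ... + 2v(t_{9}) + v(t_10)].
Sum ≈ 0.375565.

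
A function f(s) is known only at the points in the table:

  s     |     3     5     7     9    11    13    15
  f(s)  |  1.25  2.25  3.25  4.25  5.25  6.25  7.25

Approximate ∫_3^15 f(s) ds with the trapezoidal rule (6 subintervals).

51

Δs = 2.
T_6 = (2/2)·[1.25 + 2·2.25 + 2·3.25 + 2·4.25 + 2·5.25 + 2·6.25 + 7.25] = 51.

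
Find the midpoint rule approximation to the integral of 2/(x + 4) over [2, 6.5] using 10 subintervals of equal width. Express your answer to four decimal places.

1.1189

Δx = (6.5 − 2)/10 = 0.45.
Midpoints: 2.225, 2.675, 3.125, 3.575, 4.025, 4.475, 4.925, 5.375, 5.825, 6.275.
f(2.225) = 80/249, f(2.675) = 80/267, f(3.125) = 16/57, f(3.575) = 80/303, f(4.025) = 80/321, f(4.475) = 80/339, f(4.925) = 80/357, f(5.375) = 16/75, f(5.825) = 80/393, f(6.275) = 80/411.
Sum = Δx · [f(2.225) + f(2.675) + f(3.125) + ...].
Sum ≈ 1.1189.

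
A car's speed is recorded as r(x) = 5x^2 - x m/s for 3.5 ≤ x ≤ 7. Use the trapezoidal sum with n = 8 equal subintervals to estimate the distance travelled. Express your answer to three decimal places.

482.392

Δx = (7 − 3.5)/8 = 0.4375.
r(3.5) = 57.75, r(3.9375) = 73.58203125, r(4.375) = 91.328125, r(4.8125) = 110.98828125, r(5.25) = 132.5625, r(5.6875) = 156.05078125, r(6.125) = 181.453125, r(6.5625) = 208.76953125, r(7) = 238.
T_8 = (Δx/2)·[r(x_0) + 2r(x_1) + ... + 2r(x_{7}) + r(x_8)].
Sum ≈ 482.392.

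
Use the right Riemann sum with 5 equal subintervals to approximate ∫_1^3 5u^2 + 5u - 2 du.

69.6

Δu = (3 − 1)/5 = 0.4.
Right endpoints: 1.4, 1.8, 2.2, 2.6, 3.
f(1.4) = 14.8, f(1.8) = 23.2, f(2.2) = 33.2, f(2.6) = 44.8, f(3) = 58.
Sum = Δu · [f(1.4) + f(1.8) + f(2.2) + f(2.6) + f(3)].
Sum = 69.6.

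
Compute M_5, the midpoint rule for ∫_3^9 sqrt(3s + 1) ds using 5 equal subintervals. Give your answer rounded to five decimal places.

Δs = (9 − 3)/5 = 1.2.
Midpoints: 3.6, 4.8, 6, 7.2, 8.4.
f(3.6) ≈ 3.43511, f(4.8) ≈ 3.92428, f(6) ≈ 4.35890, f(7.2) ≈ 4.75395, f(8.4) ≈ 5.11859.
Sum = Δs · [f(3.6) + f(4.8) + f(6) + f(7.2) + f(8.4)].
Sum ≈ 25.90900.

25.90900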